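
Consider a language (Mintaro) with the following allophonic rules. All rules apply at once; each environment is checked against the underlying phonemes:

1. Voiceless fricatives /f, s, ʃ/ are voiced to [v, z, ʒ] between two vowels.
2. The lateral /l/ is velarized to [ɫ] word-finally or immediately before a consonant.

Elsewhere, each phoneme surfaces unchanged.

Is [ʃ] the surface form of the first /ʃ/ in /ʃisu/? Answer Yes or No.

/ʃ/ (word-initial) fails the environment for rule 1, so it stays [ʃ].
The actual realization is [ʃ], which matches [ʃ].

Yes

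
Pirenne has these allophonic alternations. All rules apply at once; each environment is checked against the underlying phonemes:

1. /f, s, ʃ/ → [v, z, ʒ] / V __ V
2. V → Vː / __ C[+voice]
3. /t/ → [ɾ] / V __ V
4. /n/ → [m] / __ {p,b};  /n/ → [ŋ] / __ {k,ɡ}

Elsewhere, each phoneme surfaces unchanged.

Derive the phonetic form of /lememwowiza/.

[leːmeːmwoːwiːza]

/l/ (word-initial): no rule targets it → [l].
/e/ meets the environment for rule 2 (before a voiced consonant) → [eː].
/m/ (between /e/ and /e/): no rule targets it → [m].
Rule 2 applies to /e/ (between /m/ and /m/: before a voiced consonant) → [eː].
/m/ (between /e/ and /w/) is unaffected → [m].
/w/ stays [w].
/o/ — between /w/ and /w/, before a voiced consonant — surfaces as [oː] (rule 2).
/w/ (between /o/ and /i/): no rule targets it → [w].
/i/ — between /w/ and /z/, before a voiced consonant — surfaces as [iː] (rule 2).
/z/ (between /i/ and /a/) is unaffected → [z].
/a/ (word-final) is in the target of rule 2 but the environment (before a voiced consonant) is not met → [a].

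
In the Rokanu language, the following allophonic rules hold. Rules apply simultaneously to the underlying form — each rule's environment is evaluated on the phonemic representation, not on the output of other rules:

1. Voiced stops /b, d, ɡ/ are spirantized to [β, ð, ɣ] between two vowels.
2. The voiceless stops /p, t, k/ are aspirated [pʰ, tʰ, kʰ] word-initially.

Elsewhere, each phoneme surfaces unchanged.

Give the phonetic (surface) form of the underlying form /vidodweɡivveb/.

[viðodweɣivveb]

/v/ stays [v].
/i/ — not in any rule's target class → [i].
Rule 1 applies to /d/ (between /i/ and /o/: between two vowels) → [ð].
/o/ — not in any rule's target class → [o].
/d/ (between /o/ and /w/) is in the target of rule 1 but the environment (between two vowels) is not met → [d].
/w/ stays [w].
/e/ — not in any rule's target class → [e].
/ɡ/ — between /e/ and /i/, between two vowels — surfaces as [ɣ] (rule 1).
/i/ (between /ɡ/ and /v/): no rule targets it → [i].
/v/ (between /i/ and /v/) is unaffected → [v].
/v/ — not in any rule's target class → [v].
/e/ — not in any rule's target class → [e].
/b/ — word-final; rule 1 does not apply here → [b].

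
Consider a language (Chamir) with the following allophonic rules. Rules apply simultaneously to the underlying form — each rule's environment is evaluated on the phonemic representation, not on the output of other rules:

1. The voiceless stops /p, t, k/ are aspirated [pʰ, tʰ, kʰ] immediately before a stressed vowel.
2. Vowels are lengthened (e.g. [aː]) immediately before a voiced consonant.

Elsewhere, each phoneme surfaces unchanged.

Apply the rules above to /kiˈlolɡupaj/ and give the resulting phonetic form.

[kiːˈloːlɡupaːj]

/k/ (word-initial) fails the environment for rule 1, so it stays [k].
Rule 2 applies to /i/ (between /k/ and /l/: before a voiced consonant) → [iː].
/l/ stays [l].
/o/ meets the environment for rule 2 (before a voiced consonant) → [oː].
/l/ — not in any rule's target class → [l].
/ɡ/ (between /l/ and /u/): no rule targets it → [ɡ].
/u/ (between /ɡ/ and /p/): rule 2 targets it, but not before a voiced consonant → unchanged [u].
/p/ (between /u/ and /a/) fails the environment for rule 1, so it stays [p].
/a/ — between /p/ and /j/, before a voiced consonant — surfaces as [aː] (rule 2).
/j/ — not in any rule's target class → [j].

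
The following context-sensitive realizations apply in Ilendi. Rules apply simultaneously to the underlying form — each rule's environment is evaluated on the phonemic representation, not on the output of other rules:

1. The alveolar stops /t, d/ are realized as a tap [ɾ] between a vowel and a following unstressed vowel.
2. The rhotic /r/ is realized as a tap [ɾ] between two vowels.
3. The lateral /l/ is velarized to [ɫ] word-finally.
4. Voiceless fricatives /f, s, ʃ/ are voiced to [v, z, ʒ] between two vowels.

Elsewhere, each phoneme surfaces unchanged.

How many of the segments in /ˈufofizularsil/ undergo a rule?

Segments that undergo a rule: /f/ → [v] (rule 4); /f/ → [v] (rule 4); /l/ → [ɫ] (rule 3).
All other segments surface unchanged.

3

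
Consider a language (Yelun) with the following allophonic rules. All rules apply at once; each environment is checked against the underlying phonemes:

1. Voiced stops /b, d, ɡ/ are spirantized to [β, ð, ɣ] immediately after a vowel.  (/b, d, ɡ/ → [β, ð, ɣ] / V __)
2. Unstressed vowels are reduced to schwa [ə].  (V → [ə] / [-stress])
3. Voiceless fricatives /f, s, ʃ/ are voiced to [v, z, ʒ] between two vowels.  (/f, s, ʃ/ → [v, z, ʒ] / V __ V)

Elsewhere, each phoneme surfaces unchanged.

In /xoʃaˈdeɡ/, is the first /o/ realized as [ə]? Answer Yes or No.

Yes

/o/ — between /x/ and /ʃ/, in an unstressed syllable — surfaces as [ə] (rule 2).
The actual realization is [ə], which matches [ə].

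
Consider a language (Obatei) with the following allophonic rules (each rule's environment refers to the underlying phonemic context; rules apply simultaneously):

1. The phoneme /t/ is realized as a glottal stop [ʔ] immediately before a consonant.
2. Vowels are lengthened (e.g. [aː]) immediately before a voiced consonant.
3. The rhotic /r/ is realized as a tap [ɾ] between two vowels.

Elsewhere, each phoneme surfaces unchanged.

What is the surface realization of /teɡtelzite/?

/t/ (word-initial) is in the target of rule 1 but the environment (immediately before a consonant) is not met → [t].
/e/ — between /t/ and /ɡ/, before a voiced consonant — surfaces as [eː] (rule 2).
/ɡ/ — not in any rule's target class → [ɡ].
/t/ (between /ɡ/ and /e/) fails the environment for rule 1, so it stays [t].
/e/ — between /t/ and /l/, before a voiced consonant — surfaces as [eː] (rule 2).
/l/ — not in any rule's target class → [l].
/z/ (between /l/ and /i/): no rule targets it → [z].
/i/ (between /z/ and /t/) fails the environment for rule 2, so it stays [i].
/t/ (between /i/ and /e/) fails the environment for rule 1, so it stays [t].
/e/ — word-final; rule 2 does not apply here → [e].

[teːɡteːlzite]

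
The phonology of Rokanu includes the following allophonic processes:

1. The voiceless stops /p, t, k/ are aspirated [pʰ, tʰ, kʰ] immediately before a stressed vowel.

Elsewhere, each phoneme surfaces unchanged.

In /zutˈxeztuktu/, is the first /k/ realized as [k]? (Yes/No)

/k/ (between /u/ and /t/) is in the target of rule 1 but the environment (immediately before a stressed vowel) is not met → [k].
The actual realization is [k], which matches [k].

Yes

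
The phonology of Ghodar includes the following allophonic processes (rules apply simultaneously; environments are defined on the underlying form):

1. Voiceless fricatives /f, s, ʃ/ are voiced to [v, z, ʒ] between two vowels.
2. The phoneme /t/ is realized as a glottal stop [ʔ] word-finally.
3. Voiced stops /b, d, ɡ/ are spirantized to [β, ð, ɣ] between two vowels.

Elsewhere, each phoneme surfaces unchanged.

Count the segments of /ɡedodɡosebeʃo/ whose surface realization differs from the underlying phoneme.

4

Segments that undergo a rule: /d/ → [ð] (rule 3); /s/ → [z] (rule 1); /b/ → [β] (rule 3); /ʃ/ → [ʒ] (rule 1).
All other segments surface unchanged.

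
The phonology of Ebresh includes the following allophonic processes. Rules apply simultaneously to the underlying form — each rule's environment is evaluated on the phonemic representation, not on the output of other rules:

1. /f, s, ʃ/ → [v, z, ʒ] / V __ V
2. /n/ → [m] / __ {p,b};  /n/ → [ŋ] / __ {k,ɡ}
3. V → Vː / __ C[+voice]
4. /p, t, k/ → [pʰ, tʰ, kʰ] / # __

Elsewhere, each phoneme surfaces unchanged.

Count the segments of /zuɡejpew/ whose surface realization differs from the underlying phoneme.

Segments that undergo a rule: /u/ → [uː] (rule 3); /e/ → [eː] (rule 3); /e/ → [eː] (rule 3).
All other segments surface unchanged.

3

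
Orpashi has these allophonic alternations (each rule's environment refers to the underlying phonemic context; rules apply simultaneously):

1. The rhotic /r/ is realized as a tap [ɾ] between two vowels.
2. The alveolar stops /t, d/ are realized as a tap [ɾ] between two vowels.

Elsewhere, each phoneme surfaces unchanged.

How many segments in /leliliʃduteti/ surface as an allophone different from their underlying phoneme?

Segments that undergo a rule: /t/ → [ɾ] (rule 2); /t/ → [ɾ] (rule 2).
All other segments surface unchanged.

2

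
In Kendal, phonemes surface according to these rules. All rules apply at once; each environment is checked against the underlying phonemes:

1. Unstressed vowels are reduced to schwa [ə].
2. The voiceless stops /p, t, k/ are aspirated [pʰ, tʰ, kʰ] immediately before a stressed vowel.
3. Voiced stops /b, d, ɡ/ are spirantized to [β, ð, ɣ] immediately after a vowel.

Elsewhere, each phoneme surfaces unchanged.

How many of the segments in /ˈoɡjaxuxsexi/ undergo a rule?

5

Segments that undergo a rule: /ɡ/ → [ɣ] (rule 3); /a/ → [ə] (rule 1); /u/ → [ə] (rule 1); /e/ → [ə] (rule 1); /i/ → [ə] (rule 1).
All other segments surface unchanged.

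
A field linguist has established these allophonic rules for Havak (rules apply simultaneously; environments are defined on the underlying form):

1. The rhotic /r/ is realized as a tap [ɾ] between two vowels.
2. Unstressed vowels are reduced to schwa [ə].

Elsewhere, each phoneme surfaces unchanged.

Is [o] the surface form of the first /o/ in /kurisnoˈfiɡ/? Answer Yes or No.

/o/ meets the environment for rule 2 (in an unstressed syllable) → [ə].
The actual realization is [ə], not [o].

No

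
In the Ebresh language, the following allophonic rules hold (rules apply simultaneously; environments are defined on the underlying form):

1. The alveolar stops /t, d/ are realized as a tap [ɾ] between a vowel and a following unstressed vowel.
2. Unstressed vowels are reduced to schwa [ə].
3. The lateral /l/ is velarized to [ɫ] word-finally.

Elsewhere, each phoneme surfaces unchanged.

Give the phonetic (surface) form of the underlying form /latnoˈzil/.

/l/ — word-initial; rule 3 does not apply here → [l].
/a/ (between /l/ and /t/) occurs in an unstressed syllable → [ə] by rule 2.
/t/ — between /a/ and /n/; rule 1 does not apply here → [t].
/n/ (between /t/ and /o/) is unaffected → [n].
Rule 2 applies to /o/ (between /n/ and /z/: in an unstressed syllable) → [ə].
/z/ (between /o/ and /i/): no rule targets it → [z].
/i/ (between /z/ and /l/): rule 2 targets it, but not in an unstressed syllable → unchanged [i].
Rule 3 applies to /l/ (word-final: word-finally) → [ɫ].

[lətnəˈziɫ]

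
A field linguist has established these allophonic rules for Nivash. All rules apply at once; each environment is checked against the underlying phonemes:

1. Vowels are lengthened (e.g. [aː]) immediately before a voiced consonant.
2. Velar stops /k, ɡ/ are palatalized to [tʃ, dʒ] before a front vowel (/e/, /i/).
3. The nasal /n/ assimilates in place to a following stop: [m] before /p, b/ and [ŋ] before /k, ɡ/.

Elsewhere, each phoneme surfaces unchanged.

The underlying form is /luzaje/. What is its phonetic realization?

[luːzaːje]

/l/ stays [l].
/u/ (between /l/ and /z/) occurs before a voiced consonant → [uː] by rule 1.
/z/ — not in any rule's target class → [z].
/a/ (between /z/ and /j/) occurs before a voiced consonant → [aː] by rule 1.
/j/ — not in any rule's target class → [j].
/e/ (word-final) is in the target of rule 1 but the environment (before a voiced consonant) is not met → [e].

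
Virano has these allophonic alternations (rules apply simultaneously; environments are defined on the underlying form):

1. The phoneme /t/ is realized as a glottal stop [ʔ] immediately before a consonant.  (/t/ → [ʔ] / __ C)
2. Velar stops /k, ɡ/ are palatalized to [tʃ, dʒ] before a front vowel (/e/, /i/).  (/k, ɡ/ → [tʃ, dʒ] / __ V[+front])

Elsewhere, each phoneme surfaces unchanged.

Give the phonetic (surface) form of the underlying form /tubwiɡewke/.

/t/ (word-initial) is in the target of rule 1 but the environment (immediately before a consonant) is not met → [t].
/u/ (between /t/ and /b/) is unaffected → [u].
/b/ stays [b].
/w/ — not in any rule's target class → [w].
/i/ stays [i].
/ɡ/ — between /i/ and /e/, before a front vowel — surfaces as [dʒ] (rule 2).
/e/ — not in any rule's target class → [e].
/w/ (between /e/ and /k/) is unaffected → [w].
/k/ (between /w/ and /e/): before a front vowel, so rule 2 applies → [tʃ].
/e/ (word-final): no rule targets it → [e].

[tubwidʒewtʃe]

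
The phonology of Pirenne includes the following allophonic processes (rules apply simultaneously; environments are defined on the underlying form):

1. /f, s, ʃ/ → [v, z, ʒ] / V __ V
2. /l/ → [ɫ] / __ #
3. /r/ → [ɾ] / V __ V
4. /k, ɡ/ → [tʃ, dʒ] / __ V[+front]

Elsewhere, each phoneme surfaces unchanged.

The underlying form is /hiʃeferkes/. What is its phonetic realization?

/h/ (word-initial) is unaffected → [h].
/i/ — not in any rule's target class → [i].
/ʃ/ (between /i/ and /e/) occurs between two vowels → [ʒ] by rule 1.
/e/ stays [e].
Rule 1 applies to /f/ (between /e/ and /e/: between two vowels) → [v].
/e/ — not in any rule's target class → [e].
/r/ (between /e/ and /k/) is in the target of rule 3 but the environment (between two vowels) is not met → [r].
/k/ meets the environment for rule 4 (before a front vowel) → [tʃ].
/e/ — not in any rule's target class → [e].
/s/ (word-final) fails the environment for rule 1, so it stays [s].

[hiʒevertʃes]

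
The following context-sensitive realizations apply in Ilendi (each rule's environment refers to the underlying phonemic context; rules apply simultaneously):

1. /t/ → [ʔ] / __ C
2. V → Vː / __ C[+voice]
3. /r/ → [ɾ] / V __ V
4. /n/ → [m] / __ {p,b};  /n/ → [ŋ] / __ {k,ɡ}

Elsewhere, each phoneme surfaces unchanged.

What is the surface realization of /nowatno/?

[noːwaʔno]

/n/ — word-initial; rule 4 does not apply here → [n].
/o/ (between /n/ and /w/) occurs before a voiced consonant → [oː] by rule 2.
/w/ (between /o/ and /a/) is unaffected → [w].
/a/ (between /w/ and /t/) is in the target of rule 2 but the environment (before a voiced consonant) is not met → [a].
/t/ — between /a/ and /n/, immediately before a consonant — surfaces as [ʔ] (rule 1).
/n/ (between /t/ and /o/): rule 4 targets it, but not before a labial or velar stop → unchanged [n].
/o/ (word-final) is in the target of rule 2 but the environment (before a voiced consonant) is not met → [o].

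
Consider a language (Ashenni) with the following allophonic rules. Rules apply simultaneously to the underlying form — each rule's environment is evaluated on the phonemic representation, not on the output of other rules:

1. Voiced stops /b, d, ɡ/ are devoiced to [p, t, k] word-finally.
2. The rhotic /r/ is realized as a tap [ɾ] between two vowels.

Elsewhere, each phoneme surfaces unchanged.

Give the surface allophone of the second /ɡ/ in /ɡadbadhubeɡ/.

[k]

/ɡ/ meets the environment for rule 1 (word-finally) → [k].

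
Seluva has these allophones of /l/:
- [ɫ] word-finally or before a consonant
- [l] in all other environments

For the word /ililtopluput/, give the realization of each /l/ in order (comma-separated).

Occurrence 1 (position 2): no conditioning environment matches → elsewhere allophone [l].
Occurrence 2 (position 4): word-finally or before a consonant → [ɫ].
Occurrence 3 (position 8): no conditioning environment matches → elsewhere allophone [l].

[l], [ɫ], [l]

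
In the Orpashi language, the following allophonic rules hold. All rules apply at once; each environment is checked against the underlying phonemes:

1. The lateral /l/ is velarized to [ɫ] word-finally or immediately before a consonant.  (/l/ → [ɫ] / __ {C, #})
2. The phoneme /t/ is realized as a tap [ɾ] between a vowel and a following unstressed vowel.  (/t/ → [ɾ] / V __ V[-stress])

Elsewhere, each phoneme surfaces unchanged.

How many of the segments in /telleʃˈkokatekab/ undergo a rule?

2

Segments that undergo a rule: /l/ → [ɫ] (rule 1); /t/ → [ɾ] (rule 2).
All other segments surface unchanged.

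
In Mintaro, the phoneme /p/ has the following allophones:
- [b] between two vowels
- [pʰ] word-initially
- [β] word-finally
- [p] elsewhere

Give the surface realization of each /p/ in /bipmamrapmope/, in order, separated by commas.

Occurrence 1 (position 3): no conditioning environment matches → elsewhere allophone [p].
Occurrence 2 (position 9): no conditioning environment matches → elsewhere allophone [p].
Occurrence 3 (position 12): between two vowels → [b].

[p], [p], [b]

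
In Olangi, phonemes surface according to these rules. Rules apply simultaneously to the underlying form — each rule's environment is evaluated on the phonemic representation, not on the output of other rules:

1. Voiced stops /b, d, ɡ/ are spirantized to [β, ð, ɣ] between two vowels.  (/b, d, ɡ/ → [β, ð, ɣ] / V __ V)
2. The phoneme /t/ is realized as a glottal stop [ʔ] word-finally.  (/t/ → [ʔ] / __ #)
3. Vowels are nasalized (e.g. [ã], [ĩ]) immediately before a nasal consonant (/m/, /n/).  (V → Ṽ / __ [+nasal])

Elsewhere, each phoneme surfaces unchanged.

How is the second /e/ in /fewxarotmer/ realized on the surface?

[e]

/e/ (between /m/ and /r/) is in the target of rule 3 but the environment (before a nasal consonant) is not met → [e].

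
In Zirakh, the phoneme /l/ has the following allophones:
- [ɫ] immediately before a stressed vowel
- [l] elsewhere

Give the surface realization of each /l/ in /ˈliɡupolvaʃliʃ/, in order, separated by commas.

Occurrence 1 (position 1): immediately before a stressed vowel → [ɫ].
Occurrence 2 (position 7): no conditioning environment matches → elsewhere allophone [l].
Occurrence 3 (position 11): no conditioning environment matches → elsewhere allophone [l].

[ɫ], [l], [l]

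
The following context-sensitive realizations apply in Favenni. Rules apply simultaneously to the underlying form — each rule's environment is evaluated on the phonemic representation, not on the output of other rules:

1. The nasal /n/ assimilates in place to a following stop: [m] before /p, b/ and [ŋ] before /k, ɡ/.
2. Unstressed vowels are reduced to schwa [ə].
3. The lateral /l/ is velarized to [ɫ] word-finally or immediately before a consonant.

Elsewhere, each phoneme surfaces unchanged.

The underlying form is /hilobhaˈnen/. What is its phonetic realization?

/h/ stays [h].
/i/ meets the environment for rule 2 (in an unstressed syllable) → [ə].
/l/ (between /i/ and /o/) is in the target of rule 3 but the environment (word-finally or immediately before a consonant) is not met → [l].
Rule 2 applies to /o/ (between /l/ and /b/: in an unstressed syllable) → [ə].
/b/ (between /o/ and /h/): no rule targets it → [b].
/h/ (between /b/ and /a/): no rule targets it → [h].
/a/ meets the environment for rule 2 (in an unstressed syllable) → [ə].
/n/ (between /a/ and /e/): rule 1 targets it, but not before a labial or velar stop → unchanged [n].
/e/ (between /n/ and /n/) is in the target of rule 2 but the environment (in an unstressed syllable) is not met → [e].
/n/ — word-final; rule 1 does not apply here → [n].

[hələbhəˈnen]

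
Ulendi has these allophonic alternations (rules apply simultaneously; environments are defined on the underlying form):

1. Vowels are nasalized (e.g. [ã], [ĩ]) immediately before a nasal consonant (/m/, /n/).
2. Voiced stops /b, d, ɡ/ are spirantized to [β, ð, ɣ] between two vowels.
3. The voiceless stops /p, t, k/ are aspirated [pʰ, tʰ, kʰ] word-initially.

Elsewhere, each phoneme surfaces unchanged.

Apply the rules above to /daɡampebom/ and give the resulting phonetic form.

/d/ (word-initial): rule 2 targets it, but not between two vowels → unchanged [d].
/a/ — between /d/ and /ɡ/; rule 1 does not apply here → [a].
/ɡ/ meets the environment for rule 2 (between two vowels) → [ɣ].
/a/ (between /ɡ/ and /m/) occurs before a nasal consonant → [ã] by rule 1.
/p/ (between /m/ and /e/): rule 3 targets it, but not word-initially → unchanged [p].
/e/ (between /p/ and /b/) is in the target of rule 1 but the environment (before a nasal consonant) is not met → [e].
Rule 2 applies to /b/ (between /e/ and /o/: between two vowels) → [β].
/o/ — between /b/ and /m/, before a nasal consonant — surfaces as [õ] (rule 1).

[daɣãmpeβõm]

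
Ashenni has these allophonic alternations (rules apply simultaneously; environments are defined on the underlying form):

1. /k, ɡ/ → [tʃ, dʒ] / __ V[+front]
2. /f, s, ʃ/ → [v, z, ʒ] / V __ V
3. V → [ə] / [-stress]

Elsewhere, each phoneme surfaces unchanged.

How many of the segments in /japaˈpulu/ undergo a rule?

Segments that undergo a rule: /a/ → [ə] (rule 3); /a/ → [ə] (rule 3); /u/ → [ə] (rule 3).
All other segments surface unchanged.

3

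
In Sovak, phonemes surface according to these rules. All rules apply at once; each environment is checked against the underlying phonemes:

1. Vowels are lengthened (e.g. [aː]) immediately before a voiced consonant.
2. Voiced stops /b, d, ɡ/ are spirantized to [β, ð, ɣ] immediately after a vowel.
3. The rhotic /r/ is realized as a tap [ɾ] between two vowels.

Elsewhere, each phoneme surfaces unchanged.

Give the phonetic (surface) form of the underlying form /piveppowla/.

/p/ (word-initial) is unaffected → [p].
/i/ meets the environment for rule 1 (before a voiced consonant) → [iː].
/v/ stays [v].
/e/ (between /v/ and /p/) fails the environment for rule 1, so it stays [e].
/p/ (between /e/ and /p/): no rule targets it → [p].
/p/ (between /p/ and /o/) is unaffected → [p].
/o/ — between /p/ and /w/, before a voiced consonant — surfaces as [oː] (rule 1).
/w/ (between /o/ and /l/) is unaffected → [w].
/l/ (between /w/ and /a/): no rule targets it → [l].
/a/ (word-final): rule 1 targets it, but not before a voiced consonant → unchanged [a].

[piːveppoːwla]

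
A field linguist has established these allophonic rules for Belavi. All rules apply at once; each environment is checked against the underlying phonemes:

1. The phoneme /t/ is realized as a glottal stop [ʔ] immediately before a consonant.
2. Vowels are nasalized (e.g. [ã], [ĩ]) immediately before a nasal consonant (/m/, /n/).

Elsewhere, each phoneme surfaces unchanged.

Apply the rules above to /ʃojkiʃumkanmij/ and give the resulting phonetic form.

/ʃ/ — not in any rule's target class → [ʃ].
/o/ (between /ʃ/ and /j/) is in the target of rule 2 but the environment (before a nasal consonant) is not met → [o].
/j/ — not in any rule's target class → [j].
/k/ (between /j/ and /i/): no rule targets it → [k].
/i/ — between /k/ and /ʃ/; rule 2 does not apply here → [i].
/ʃ/ stays [ʃ].
Rule 2 applies to /u/ (between /ʃ/ and /m/: before a nasal consonant) → [ũ].
/m/ (between /u/ and /k/) is unaffected → [m].
/k/ (between /m/ and /a/): no rule targets it → [k].
/a/ — between /k/ and /n/, before a nasal consonant — surfaces as [ã] (rule 2).
/n/ (between /a/ and /m/) is unaffected → [n].
/m/ (between /n/ and /i/): no rule targets it → [m].
/i/ (between /m/ and /j/): rule 2 targets it, but not before a nasal consonant → unchanged [i].
/j/ (word-final) is unaffected → [j].

[ʃojkiʃũmkãnmij]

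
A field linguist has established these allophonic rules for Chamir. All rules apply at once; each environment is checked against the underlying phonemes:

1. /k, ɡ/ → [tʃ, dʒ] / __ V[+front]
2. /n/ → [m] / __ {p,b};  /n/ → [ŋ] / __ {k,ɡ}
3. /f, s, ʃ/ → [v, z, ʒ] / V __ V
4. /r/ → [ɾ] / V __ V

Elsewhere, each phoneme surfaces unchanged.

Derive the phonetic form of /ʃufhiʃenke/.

[ʃufhiʒeŋtʃe]

/ʃ/ (word-initial) fails the environment for rule 3, so it stays [ʃ].
/u/ stays [u].
/f/ (between /u/ and /h/): rule 3 targets it, but not between two vowels → unchanged [f].
/h/ (between /f/ and /i/): no rule targets it → [h].
/i/ stays [i].
/ʃ/ (between /i/ and /e/): between two vowels, so rule 3 applies → [ʒ].
/e/ (between /ʃ/ and /n/): no rule targets it → [e].
/n/ meets the environment for rule 2 (before a labial or velar stop) → [ŋ].
/k/ (between /n/ and /e/) occurs before a front vowel → [tʃ] by rule 1.
/e/ (word-final): no rule targets it → [e].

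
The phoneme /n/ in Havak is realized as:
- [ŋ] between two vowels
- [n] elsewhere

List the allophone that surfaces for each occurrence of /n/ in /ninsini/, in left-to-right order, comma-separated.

[n], [n], [ŋ]

Occurrence 1 (position 1): no conditioning environment matches → elsewhere allophone [n].
Occurrence 2 (position 3): no conditioning environment matches → elsewhere allophone [n].
Occurrence 3 (position 6): between two vowels → [ŋ].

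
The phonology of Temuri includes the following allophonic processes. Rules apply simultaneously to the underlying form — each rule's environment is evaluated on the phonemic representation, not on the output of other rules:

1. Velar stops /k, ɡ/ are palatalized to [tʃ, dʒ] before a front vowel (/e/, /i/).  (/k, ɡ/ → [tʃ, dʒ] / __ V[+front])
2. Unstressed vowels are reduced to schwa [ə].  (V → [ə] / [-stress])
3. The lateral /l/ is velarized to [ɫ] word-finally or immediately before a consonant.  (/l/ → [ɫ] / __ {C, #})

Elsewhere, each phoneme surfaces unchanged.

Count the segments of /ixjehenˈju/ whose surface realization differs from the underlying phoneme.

Segments that undergo a rule: /i/ → [ə] (rule 2); /e/ → [ə] (rule 2); /e/ → [ə] (rule 2).
All other segments surface unchanged.

3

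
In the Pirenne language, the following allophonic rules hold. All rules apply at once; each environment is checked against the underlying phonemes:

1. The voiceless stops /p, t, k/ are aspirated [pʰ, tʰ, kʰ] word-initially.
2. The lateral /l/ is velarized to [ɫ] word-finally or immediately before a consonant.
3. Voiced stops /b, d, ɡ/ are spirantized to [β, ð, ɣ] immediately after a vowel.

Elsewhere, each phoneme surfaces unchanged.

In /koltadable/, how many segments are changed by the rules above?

4

Segments that undergo a rule: /k/ → [kʰ] (rule 1); /l/ → [ɫ] (rule 2); /d/ → [ð] (rule 3); /b/ → [β] (rule 3).
All other segments surface unchanged.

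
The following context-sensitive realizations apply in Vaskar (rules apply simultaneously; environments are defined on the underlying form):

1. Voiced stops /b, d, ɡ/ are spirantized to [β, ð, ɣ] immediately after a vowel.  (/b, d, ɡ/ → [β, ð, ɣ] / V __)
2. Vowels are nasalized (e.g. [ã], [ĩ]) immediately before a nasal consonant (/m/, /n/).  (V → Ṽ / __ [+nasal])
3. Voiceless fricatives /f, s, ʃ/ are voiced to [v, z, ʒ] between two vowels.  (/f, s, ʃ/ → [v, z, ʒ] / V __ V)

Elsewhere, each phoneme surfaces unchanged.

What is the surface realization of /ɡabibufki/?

[ɡaβiβufki]

/ɡ/ (word-initial) is in the target of rule 1 but the environment (immediately after a vowel) is not met → [ɡ].
/a/ (between /ɡ/ and /b/) is in the target of rule 2 but the environment (before a nasal consonant) is not met → [a].
/b/ (between /a/ and /i/): immediately after a vowel, so rule 1 applies → [β].
/i/ — between /b/ and /b/; rule 2 does not apply here → [i].
/b/ (between /i/ and /u/): immediately after a vowel, so rule 1 applies → [β].
/u/ (between /b/ and /f/) fails the environment for rule 2, so it stays [u].
/f/ (between /u/ and /k/): rule 3 targets it, but not between two vowels → unchanged [f].
/i/ — word-final; rule 2 does not apply here → [i].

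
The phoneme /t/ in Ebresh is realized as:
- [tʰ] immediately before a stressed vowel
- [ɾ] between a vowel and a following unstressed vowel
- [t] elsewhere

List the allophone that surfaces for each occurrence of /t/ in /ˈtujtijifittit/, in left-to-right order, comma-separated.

[tʰ], [t], [t], [t], [t]

Occurrence 1 (position 1): immediately before a stressed vowel → [tʰ].
Occurrence 2 (position 4): no conditioning environment matches → elsewhere allophone [t].
Occurrence 3 (position 10): no conditioning environment matches → elsewhere allophone [t].
Occurrence 4 (position 11): no conditioning environment matches → elsewhere allophone [t].
Occurrence 5 (position 13): no conditioning environment matches → elsewhere allophone [t].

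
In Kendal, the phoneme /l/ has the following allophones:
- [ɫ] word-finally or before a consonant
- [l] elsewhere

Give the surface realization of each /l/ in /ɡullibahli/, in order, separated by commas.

Occurrence 1 (position 3): word-finally or before a consonant → [ɫ].
Occurrence 2 (position 4): no conditioning environment matches → elsewhere allophone [l].
Occurrence 3 (position 9): no conditioning environment matches → elsewhere allophone [l].

[ɫ], [l], [l]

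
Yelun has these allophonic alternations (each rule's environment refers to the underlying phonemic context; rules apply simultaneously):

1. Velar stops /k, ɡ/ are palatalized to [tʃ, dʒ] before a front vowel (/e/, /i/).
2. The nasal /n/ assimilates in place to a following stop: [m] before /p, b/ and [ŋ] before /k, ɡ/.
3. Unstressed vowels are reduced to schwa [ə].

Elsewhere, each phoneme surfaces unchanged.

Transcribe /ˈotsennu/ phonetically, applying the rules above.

[ˈotsənnə]

/o/ (word-initial) fails the environment for rule 3, so it stays [o].
/t/ (between /o/ and /s/): no rule targets it → [t].
/s/ (between /t/ and /e/) is unaffected → [s].
/e/ (between /s/ and /n/): in an unstressed syllable, so rule 3 applies → [ə].
/n/ (between /e/ and /n/) fails the environment for rule 2, so it stays [n].
/n/ — between /n/ and /u/; rule 2 does not apply here → [n].
Rule 3 applies to /u/ (word-final: in an unstressed syllable) → [ə].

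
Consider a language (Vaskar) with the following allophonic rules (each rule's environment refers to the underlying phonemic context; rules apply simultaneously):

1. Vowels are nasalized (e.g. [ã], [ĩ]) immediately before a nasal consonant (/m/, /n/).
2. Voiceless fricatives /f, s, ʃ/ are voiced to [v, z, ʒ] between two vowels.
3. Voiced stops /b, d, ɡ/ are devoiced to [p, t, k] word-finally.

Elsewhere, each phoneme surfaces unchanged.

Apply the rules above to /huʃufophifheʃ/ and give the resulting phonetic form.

[huʒuvophifheʃ]

/h/ — not in any rule's target class → [h].
/u/ (between /h/ and /ʃ/): rule 1 targets it, but not before a nasal consonant → unchanged [u].
Rule 2 applies to /ʃ/ (between /u/ and /u/: between two vowels) → [ʒ].
/u/ (between /ʃ/ and /f/) fails the environment for rule 1, so it stays [u].
/f/ (between /u/ and /o/): between two vowels, so rule 2 applies → [v].
/o/ (between /f/ and /p/) fails the environment for rule 1, so it stays [o].
/p/ (between /o/ and /h/): no rule targets it → [p].
/h/ (between /p/ and /i/) is unaffected → [h].
/i/ (between /h/ and /f/) is in the target of rule 1 but the environment (before a nasal consonant) is not met → [i].
/f/ (between /i/ and /h/): rule 2 targets it, but not between two vowels → unchanged [f].
/h/ stays [h].
/e/ (between /h/ and /ʃ/): rule 1 targets it, but not before a nasal consonant → unchanged [e].
/ʃ/ (word-final) is in the target of rule 2 but the environment (between two vowels) is not met → [ʃ].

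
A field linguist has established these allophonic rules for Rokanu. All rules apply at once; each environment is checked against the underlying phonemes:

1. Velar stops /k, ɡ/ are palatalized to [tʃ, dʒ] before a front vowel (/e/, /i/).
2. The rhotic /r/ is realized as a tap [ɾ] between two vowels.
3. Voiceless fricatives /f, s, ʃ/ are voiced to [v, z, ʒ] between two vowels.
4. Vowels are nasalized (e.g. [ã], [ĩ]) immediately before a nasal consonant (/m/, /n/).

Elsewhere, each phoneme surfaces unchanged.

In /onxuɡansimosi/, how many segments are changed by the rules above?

4

Segments that undergo a rule: /o/ → [õ] (rule 4); /a/ → [ã] (rule 4); /i/ → [ĩ] (rule 4); /s/ → [z] (rule 3).
All other segments surface unchanged.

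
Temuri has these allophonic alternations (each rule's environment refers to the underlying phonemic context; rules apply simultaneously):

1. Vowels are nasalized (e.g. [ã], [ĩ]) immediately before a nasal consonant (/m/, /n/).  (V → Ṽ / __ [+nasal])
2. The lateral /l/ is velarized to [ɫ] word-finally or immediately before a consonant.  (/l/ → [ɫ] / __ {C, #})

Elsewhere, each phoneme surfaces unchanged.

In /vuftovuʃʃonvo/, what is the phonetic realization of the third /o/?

[o]

/o/ (word-final) is in the target of rule 1 but the environment (before a nasal consonant) is not met → [o].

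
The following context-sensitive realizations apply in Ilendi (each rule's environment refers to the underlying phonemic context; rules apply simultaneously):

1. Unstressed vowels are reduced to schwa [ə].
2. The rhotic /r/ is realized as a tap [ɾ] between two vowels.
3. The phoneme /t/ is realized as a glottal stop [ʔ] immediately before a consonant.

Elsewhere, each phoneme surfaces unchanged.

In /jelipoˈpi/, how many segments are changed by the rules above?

Segments that undergo a rule: /e/ → [ə] (rule 1); /i/ → [ə] (rule 1); /o/ → [ə] (rule 1).
All other segments surface unchanged.

3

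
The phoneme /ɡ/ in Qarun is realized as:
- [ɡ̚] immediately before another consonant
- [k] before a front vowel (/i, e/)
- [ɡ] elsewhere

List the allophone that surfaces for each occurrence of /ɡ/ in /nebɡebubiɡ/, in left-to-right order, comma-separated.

Occurrence 1 (position 4): before a front vowel (/i, e/) → [k].
Occurrence 2 (position 10): no conditioning environment matches → elsewhere allophone [ɡ].

[k], [ɡ]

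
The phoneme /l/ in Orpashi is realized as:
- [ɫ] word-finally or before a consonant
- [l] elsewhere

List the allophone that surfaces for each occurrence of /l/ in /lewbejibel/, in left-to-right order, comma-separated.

Occurrence 1 (position 1): no conditioning environment matches → elsewhere allophone [l].
Occurrence 2 (position 10): word-finally or before a consonant → [ɫ].

[l], [ɫ]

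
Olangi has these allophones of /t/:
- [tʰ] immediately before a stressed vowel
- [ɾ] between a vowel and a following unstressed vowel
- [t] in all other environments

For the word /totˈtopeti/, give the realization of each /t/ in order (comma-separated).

[t], [t], [tʰ], [ɾ]

Occurrence 1 (position 1): no conditioning environment matches → elsewhere allophone [t].
Occurrence 2 (position 3): no conditioning environment matches → elsewhere allophone [t].
Occurrence 3 (position 4): immediately before a stressed vowel → [tʰ].
Occurrence 4 (position 8): between a vowel and an unstressed vowel → [ɾ].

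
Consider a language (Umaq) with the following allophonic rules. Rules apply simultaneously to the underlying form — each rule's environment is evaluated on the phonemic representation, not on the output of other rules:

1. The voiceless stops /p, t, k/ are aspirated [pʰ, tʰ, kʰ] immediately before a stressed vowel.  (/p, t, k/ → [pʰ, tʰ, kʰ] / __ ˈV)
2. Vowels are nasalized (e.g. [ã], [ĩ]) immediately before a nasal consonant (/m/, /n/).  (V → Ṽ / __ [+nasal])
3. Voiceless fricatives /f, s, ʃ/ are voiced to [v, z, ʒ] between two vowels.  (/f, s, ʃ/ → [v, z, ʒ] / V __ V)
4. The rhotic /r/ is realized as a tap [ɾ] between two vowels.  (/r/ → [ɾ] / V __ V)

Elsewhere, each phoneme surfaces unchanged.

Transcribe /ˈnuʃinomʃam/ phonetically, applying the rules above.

/n/ stays [n].
/u/ (between /n/ and /ʃ/) is in the target of rule 2 but the environment (before a nasal consonant) is not met → [u].
/ʃ/ — between /u/ and /i/, between two vowels — surfaces as [ʒ] (rule 3).
Rule 2 applies to /i/ (between /ʃ/ and /n/: before a nasal consonant) → [ĩ].
/n/ (between /i/ and /o/): no rule targets it → [n].
Rule 2 applies to /o/ (between /n/ and /m/: before a nasal consonant) → [õ].
/m/ (between /o/ and /ʃ/) is unaffected → [m].
/ʃ/ (between /m/ and /a/): rule 3 targets it, but not between two vowels → unchanged [ʃ].
Rule 2 applies to /a/ (between /ʃ/ and /m/: before a nasal consonant) → [ã].
/m/ stays [m].

[ˈnuʒĩnõmʃãm]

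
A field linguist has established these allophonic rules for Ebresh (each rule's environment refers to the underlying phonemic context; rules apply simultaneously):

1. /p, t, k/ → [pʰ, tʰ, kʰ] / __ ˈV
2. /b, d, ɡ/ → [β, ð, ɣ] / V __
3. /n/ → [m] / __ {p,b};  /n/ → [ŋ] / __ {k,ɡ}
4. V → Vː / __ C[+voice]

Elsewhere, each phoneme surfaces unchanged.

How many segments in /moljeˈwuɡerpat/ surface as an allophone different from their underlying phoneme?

Segments that undergo a rule: /o/ → [oː] (rule 4); /e/ → [eː] (rule 4); /u/ → [uː] (rule 4); /ɡ/ → [ɣ] (rule 2); /e/ → [eː] (rule 4).
All other segments surface unchanged.

5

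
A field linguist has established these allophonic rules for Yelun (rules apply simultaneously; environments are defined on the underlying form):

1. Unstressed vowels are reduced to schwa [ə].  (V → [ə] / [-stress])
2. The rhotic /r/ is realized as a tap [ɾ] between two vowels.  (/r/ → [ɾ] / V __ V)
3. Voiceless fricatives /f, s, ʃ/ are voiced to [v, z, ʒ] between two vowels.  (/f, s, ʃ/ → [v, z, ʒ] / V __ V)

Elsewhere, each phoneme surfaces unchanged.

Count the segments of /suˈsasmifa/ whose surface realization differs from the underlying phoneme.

Segments that undergo a rule: /u/ → [ə] (rule 1); /s/ → [z] (rule 3); /i/ → [ə] (rule 1); /f/ → [v] (rule 3); /a/ → [ə] (rule 1).
All other segments surface unchanged.

5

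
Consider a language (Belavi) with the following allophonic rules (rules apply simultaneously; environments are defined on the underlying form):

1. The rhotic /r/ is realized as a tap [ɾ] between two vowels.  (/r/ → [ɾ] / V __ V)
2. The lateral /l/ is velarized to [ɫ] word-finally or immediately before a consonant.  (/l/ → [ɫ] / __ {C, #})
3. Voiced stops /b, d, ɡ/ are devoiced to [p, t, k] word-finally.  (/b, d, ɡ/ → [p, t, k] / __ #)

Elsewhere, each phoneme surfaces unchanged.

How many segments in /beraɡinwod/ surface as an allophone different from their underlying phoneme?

2

Segments that undergo a rule: /r/ → [ɾ] (rule 1); /d/ → [t] (rule 3).
All other segments surface unchanged.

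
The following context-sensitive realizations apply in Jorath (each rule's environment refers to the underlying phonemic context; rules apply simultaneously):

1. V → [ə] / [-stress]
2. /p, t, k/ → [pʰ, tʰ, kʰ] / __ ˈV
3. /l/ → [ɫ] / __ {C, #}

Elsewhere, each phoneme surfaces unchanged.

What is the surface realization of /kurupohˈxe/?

/k/ (word-initial) fails the environment for rule 2, so it stays [k].
/u/ — between /k/ and /r/, in an unstressed syllable — surfaces as [ə] (rule 1).
/r/ (between /u/ and /u/) is unaffected → [r].
/u/ (between /r/ and /p/) occurs in an unstressed syllable → [ə] by rule 1.
/p/ — between /u/ and /o/; rule 2 does not apply here → [p].
Rule 1 applies to /o/ (between /p/ and /h/: in an unstressed syllable) → [ə].
/h/ (between /o/ and /x/) is unaffected → [h].
/x/ — not in any rule's target class → [x].
/e/ — word-final; rule 1 does not apply here → [e].

[kərəpəhˈxe]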